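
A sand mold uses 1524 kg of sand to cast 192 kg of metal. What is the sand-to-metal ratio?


Formula: Sand-to-Metal Ratio = W_sand / W_metal
Ratio = 1524 kg / 192 kg = 7.9375

Final answer: 7.9375


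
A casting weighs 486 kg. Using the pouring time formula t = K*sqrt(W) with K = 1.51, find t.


Formula: t = K * sqrt(W)
sqrt(W) = sqrt(486) = 22.04541
t = 1.51 * 22.04541 = 33.2886 s

Answer: 33.2886 s


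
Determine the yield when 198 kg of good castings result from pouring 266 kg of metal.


Formula: Casting Yield = (W_good / W_total) * 100
Yield = (198 kg / 266 kg) * 100 = 74.4361%

Answer: 74.4361%


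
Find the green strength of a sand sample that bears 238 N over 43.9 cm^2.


Formula: Compressive Strength = Force / Area
Strength = 238 N / 43.9 cm^2 = 5.4214 N/cm^2

Answer: 5.4214 N/cm^2


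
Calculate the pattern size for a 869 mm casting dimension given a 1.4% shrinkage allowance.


Formula: L_pattern = L_casting * (1 + shrinkage_rate/100)
Shrinkage factor = 1 + 1.4/100 = 1.014
L_pattern = 869 mm * 1.014 = 881.1660 mm


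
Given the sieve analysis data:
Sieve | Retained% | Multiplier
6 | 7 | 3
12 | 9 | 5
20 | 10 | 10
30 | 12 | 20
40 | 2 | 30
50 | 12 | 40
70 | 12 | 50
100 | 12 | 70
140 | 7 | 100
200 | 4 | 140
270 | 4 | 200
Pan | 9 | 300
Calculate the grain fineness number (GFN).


Formula: GFN = sum(pct * multiplier) / sum(pct)
sum(pct * multiplier) = 7146
sum(pct) = 100
GFN = 7146 / 100 = 71.46

71.46


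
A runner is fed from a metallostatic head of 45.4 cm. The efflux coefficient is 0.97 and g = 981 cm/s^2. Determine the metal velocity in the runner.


Formula: v = Cd * sqrt(2 * g * h)  (Torricelli with discharge coefficient)
2*g*h = 2 * 981 * 45.4 = 89074.8 cm^2/s^2
sqrt(89074.8) = 298.45402 cm/s
v = 0.97 * 298.45402 = 289.5004 cm/s

Final answer: 289.5004 cm/s


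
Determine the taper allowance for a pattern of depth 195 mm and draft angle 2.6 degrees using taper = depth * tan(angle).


Formula: taper = depth * tan(draft_angle)
tan(2.6 deg) = 0.0454097
taper = 195 mm * 0.0454097 = 8.8549 mm

Final answer: 8.8549 mm


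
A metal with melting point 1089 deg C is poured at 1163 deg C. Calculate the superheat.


Formula: Superheat = T_pour - T_melt
Superheat = 1163 - 1089 = 74 deg C


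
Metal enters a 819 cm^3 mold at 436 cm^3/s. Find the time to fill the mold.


Formula: t_fill = V_mold / Q_flow
t = 819 cm^3 / 436 cm^3/s = 1.8784 s


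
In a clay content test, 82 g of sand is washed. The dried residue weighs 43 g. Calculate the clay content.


Formula: Clay% = (W_total - W_washed) / W_total * 100
Clay mass = 82 - 43 = 39 g
Clay% = 39 / 82 * 100 = 47.5610%


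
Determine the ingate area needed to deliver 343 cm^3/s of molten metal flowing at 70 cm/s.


Formula: A_ingate = Q / v  (continuity equation)
A = 343 cm^3/s / 70 cm/s = 4.9000 cm^2

4.9000 cm^2


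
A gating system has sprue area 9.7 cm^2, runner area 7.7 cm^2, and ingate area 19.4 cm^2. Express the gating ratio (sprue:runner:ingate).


Sprue:Runner:Ingate = 1 : 7.7/9.7 : 19.4/9.7 = 1:0.79:2.00


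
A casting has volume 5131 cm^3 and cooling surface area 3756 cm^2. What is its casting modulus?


Formula: Casting Modulus M = V / A
M = 5131 cm^3 / 3756 cm^2 = 1.3661 cm


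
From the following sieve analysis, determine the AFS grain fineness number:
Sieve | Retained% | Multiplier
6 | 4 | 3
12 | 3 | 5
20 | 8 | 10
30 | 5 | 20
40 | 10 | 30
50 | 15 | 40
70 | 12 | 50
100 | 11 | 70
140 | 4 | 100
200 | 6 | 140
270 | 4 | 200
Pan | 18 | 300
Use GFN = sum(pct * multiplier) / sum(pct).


Formula: GFN = sum(pct * multiplier) / sum(pct)
sum(pct * multiplier) = 9917
sum(pct) = 100
GFN = 9917 / 100 = 99.17


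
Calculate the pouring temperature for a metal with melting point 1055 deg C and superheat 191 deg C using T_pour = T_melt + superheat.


Formula: T_pour = T_melt + Superheat
T_pour = 1055 + 191 = 1246 deg C

1246 deg C


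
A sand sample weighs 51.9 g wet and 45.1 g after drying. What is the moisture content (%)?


Formula: MC = (W_wet - W_dry) / W_wet * 100
Water mass = 51.9 - 45.1 = 6.8 g
MC = 6.8 / 51.9 * 100 = 13.1021%

13.1021%


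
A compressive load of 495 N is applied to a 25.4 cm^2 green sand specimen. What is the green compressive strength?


Formula: Compressive Strength = Force / Area
Strength = 495 N / 25.4 cm^2 = 19.4882 N/cm^2

19.4882 N/cm^2


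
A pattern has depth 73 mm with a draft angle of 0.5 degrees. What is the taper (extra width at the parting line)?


Formula: taper = depth * tan(draft_angle)
tan(0.5 deg) = 0.0087269
taper = 73 mm * 0.0087269 = 0.6371 mm

Final answer: 0.6371 mm


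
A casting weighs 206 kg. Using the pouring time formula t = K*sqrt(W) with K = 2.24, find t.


Formula: t = K * sqrt(W)
sqrt(W) = sqrt(206) = 14.35270
t = 2.24 * 14.35270 = 32.1500 s

Answer: 32.1500 s


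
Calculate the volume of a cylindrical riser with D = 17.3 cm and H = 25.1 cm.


Formula: V = pi * (D/2)^2 * H  (cylinder volume)
Radius = D/2 = 17.3/2 = 8.65 cm
V = pi * 8.65^2 * 25.1 = 5900.0516 cm^3

Answer: 5900.0516 cm^3


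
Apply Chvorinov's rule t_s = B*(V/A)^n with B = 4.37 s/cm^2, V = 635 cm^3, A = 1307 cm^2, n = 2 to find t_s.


Formula: t_s = B * (V/A)^n  (Chvorinov's rule, n=2)
Modulus M = V/A = 635/1307 = 0.485845 cm
M^2 = 0.485845^2 = 0.236045 cm^2
t_s = 4.37 * 0.236045 = 1.0315 s

Final answer: 1.0315 s


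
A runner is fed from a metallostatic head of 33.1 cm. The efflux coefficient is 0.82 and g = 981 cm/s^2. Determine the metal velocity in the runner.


Formula: v = Cd * sqrt(2 * g * h)  (Torricelli with discharge coefficient)
2*g*h = 2 * 981 * 33.1 = 64942.2 cm^2/s^2
sqrt(64942.2) = 254.83760 cm/s
v = 0.82 * 254.83760 = 208.9668 cm/s

Answer: 208.9668 cm/s


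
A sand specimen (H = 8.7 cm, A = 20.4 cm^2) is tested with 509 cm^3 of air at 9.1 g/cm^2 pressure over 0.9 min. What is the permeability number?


Formula: Permeability Number P = (V * H) / (p * A * t)
Numerator: V * H = 509 * 8.7 = 4428.3
Denominator: p * A * t = 9.1 * 20.4 * 0.9 = 167.076
P = 4428.3 / 167.076 = 26.5047

Final answer: 26.5047


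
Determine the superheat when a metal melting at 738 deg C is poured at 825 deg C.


Formula: Superheat = T_pour - T_melt
Superheat = 825 - 738 = 87 deg C

Final answer: 87 deg C


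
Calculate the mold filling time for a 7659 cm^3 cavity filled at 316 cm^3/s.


Formula: t_fill = V_mold / Q_flow
t = 7659 cm^3 / 316 cm^3/s = 24.2373 s


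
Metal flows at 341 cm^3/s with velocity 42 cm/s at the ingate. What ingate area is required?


Formula: A_ingate = Q / v  (continuity equation)
A = 341 cm^3/s / 42 cm/s = 8.1190 cm^2

8.1190 cm^2


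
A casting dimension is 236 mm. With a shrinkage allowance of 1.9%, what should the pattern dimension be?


Formula: L_pattern = L_casting * (1 + shrinkage_rate/100)
Shrinkage factor = 1 + 1.9/100 = 1.019
L_pattern = 236 mm * 1.019 = 240.4840 mm

Answer: 240.4840 mm


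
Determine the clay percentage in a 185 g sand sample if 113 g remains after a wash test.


Formula: Clay% = (W_total - W_washed) / W_total * 100
Clay mass = 185 - 113 = 72 g
Clay% = 72 / 185 * 100 = 38.9189%


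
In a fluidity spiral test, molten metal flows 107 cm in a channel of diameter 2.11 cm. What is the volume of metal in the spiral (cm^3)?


Formula: V = pi * (d/2)^2 * L  (cylinder volume)
Radius = 2.11/2 = 1.055 cm
V = pi * 1.055^2 * 107 = 374.1438 cm^3

Answer: 374.1438 cm^3


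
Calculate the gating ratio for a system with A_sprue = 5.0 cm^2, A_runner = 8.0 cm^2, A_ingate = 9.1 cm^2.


Sprue:Runner:Ingate = 1 : 8.0/5.0 : 9.1/5.0 = 1:1.60:1.82


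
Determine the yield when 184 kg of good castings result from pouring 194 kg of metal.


Formula: Casting Yield = (W_good / W_total) * 100
Yield = (184 kg / 194 kg) * 100 = 94.8454%

Answer: 94.8454%


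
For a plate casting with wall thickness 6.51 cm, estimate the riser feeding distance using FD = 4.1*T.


Formula: FD = 4.1 * T  (riser feeding-distance rule)
FD = 4.1 * 6.51 cm = 26.6910 cm


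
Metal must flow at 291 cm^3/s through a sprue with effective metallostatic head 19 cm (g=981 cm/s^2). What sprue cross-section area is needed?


Formula: v = sqrt(2*g*h), A = Q/v
Velocity: v = sqrt(2 * 981 * 19) = sqrt(37278) = 193.0751 cm/s
Sprue area: A = Q / v = 291 / 193.0751 = 1.5072 cm^2

Final answer: 1.5072 cm^2


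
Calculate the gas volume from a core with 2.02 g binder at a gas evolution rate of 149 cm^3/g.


Formula: V_gas = W_binder * gas_evolution_rate
V = 2.02 g * 149 cm^3/g = 300.9800 cm^3

Answer: 300.9800 cm^3


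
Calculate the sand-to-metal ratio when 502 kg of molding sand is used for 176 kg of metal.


Formula: Sand-to-Metal Ratio = W_sand / W_metal
Ratio = 502 kg / 176 kg = 2.8523

Final answer: 2.8523


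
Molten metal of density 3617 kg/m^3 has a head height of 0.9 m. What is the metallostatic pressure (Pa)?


Formula: P = rho * g * h
rho * g = 3617 * 9.81 = 35482.77 N/m^3
P = 35482.77 * 0.9 = 31934.4930 Pa


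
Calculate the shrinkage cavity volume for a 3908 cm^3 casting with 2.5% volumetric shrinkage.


Formula: V_shrink = V_casting * shrinkage_pct / 100
V_shrink = 3908 cm^3 * 2.5 / 100 = 97.7000 cm^3


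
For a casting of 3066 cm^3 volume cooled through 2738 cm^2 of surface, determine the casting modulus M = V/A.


Formula: Casting Modulus M = V / A
M = 3066 cm^3 / 2738 cm^2 = 1.1198 cm

1.1198 cm


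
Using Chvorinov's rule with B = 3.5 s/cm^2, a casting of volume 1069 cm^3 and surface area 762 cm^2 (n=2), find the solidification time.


Formula: t_s = B * (V/A)^n  (Chvorinov's rule, n=2)
Modulus M = V/A = 1069/762 = 1.402887 cm
M^2 = 1.402887^2 = 1.968092 cm^2
t_s = 3.5 * 1.968092 = 6.8883 s

6.8883 s


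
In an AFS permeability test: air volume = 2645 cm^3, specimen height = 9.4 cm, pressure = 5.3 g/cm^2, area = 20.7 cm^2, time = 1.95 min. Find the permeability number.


Formula: Permeability Number P = (V * H) / (p * A * t)
Numerator: V * H = 2645 * 9.4 = 24863.0
Denominator: p * A * t = 5.3 * 20.7 * 1.95 = 213.9345
P = 24863.0 / 213.9345 = 116.2178

116.2178


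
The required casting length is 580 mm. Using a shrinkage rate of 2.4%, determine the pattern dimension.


Formula: L_pattern = L_casting * (1 + shrinkage_rate/100)
Shrinkage factor = 1 + 2.4/100 = 1.024
L_pattern = 580 mm * 1.024 = 593.9200 mm

593.9200 mm


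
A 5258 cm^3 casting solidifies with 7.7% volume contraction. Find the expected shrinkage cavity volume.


Formula: V_shrink = V_casting * shrinkage_pct / 100
V_shrink = 5258 cm^3 * 7.7 / 100 = 404.8660 cm^3


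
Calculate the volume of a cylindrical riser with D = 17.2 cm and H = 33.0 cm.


Formula: V = pi * (D/2)^2 * H  (cylinder volume)
Radius = D/2 = 17.2/2 = 8.6 cm
V = pi * 8.6^2 * 33.0 = 7667.6224 cm^3

Final answer: 7667.6224 cm^3


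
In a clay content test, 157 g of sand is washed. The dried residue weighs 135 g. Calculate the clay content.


Formula: Clay% = (W_total - W_washed) / W_total * 100
Clay mass = 157 - 135 = 22 g
Clay% = 22 / 157 * 100 = 14.0127%

Answer: 14.0127%


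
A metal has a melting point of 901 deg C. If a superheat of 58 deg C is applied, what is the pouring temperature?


Formula: T_pour = T_melt + Superheat
T_pour = 901 + 58 = 959 deg C

959 deg C


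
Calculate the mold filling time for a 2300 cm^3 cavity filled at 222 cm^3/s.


Formula: t_fill = V_mold / Q_flow
t = 2300 cm^3 / 222 cm^3/s = 10.3604 s

Answer: 10.3604 s


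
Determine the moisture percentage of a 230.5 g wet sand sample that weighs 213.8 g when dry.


Formula: MC = (W_wet - W_dry) / W_wet * 100
Water mass = 230.5 - 213.8 = 16.7 g
MC = 16.7 / 230.5 * 100 = 7.2451%


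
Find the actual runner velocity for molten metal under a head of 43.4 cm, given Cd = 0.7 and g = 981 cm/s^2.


Formula: v = Cd * sqrt(2 * g * h)  (Torricelli with discharge coefficient)
2*g*h = 2 * 981 * 43.4 = 85150.8 cm^2/s^2
sqrt(85150.8) = 291.80610 cm/s
v = 0.7 * 291.80610 = 204.2643 cm/s

Answer: 204.2643 cm/s


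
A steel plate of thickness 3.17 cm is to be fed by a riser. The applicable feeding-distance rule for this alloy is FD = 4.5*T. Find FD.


Formula: FD = 4.5 * T  (riser feeding-distance rule)
FD = 4.5 * 3.17 cm = 14.2650 cm

Final answer: 14.2650 cm


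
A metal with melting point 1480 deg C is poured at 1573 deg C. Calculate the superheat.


Formula: Superheat = T_pour - T_melt
Superheat = 1573 - 1480 = 93 deg C


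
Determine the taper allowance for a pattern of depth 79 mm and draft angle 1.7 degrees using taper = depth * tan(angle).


Formula: taper = depth * tan(draft_angle)
tan(1.7 deg) = 0.0296793
taper = 79 mm * 0.0296793 = 2.3447 mm


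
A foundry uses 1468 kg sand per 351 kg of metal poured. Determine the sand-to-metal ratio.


Formula: Sand-to-Metal Ratio = W_sand / W_metal
Ratio = 1468 kg / 351 kg = 4.1823


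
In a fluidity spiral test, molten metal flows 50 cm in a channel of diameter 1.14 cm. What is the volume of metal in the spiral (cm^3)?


Formula: V = pi * (d/2)^2 * L  (cylinder volume)
Radius = 1.14/2 = 0.57 cm
V = pi * 0.57^2 * 50 = 51.0352 cm^3


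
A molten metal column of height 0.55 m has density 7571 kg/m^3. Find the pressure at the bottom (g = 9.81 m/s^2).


Formula: P = rho * g * h
rho * g = 7571 * 9.81 = 74271.51 N/m^3
P = 74271.51 * 0.55 = 40849.3305 Pa

Answer: 40849.3305 Pa


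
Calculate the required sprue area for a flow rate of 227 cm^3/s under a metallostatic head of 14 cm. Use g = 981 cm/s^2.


Formula: v = sqrt(2*g*h), A = Q/v
Velocity: v = sqrt(2 * 981 * 14) = sqrt(27468) = 165.7347 cm/s
Sprue area: A = Q / v = 227 / 165.7347 = 1.3697 cm^2

Answer: 1.3697 cm^2


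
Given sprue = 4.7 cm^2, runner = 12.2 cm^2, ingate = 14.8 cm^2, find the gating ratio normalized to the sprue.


Sprue:Runner:Ingate = 1 : 12.2/4.7 : 14.8/4.7 = 1:2.60:3.15

1:2.60:3.15


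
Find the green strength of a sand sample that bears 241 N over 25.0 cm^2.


Formula: Compressive Strength = Force / Area
Strength = 241 N / 25.0 cm^2 = 9.6400 N/cm^2

Final answer: 9.6400 N/cm^2


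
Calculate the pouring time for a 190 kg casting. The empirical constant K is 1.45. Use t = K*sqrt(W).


Formula: t = K * sqrt(W)
sqrt(W) = sqrt(190) = 13.78405
t = 1.45 * 13.78405 = 19.9869 s


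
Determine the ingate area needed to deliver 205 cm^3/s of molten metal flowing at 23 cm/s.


Formula: A_ingate = Q / v  (continuity equation)
A = 205 cm^3/s / 23 cm/s = 8.9130 cm^2

Answer: 8.9130 cm^2


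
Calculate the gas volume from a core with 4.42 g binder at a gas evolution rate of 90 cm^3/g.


Formula: V_gas = W_binder * gas_evolution_rate
V = 4.42 g * 90 cm^3/g = 397.8000 cm^3

397.8000 cm^3


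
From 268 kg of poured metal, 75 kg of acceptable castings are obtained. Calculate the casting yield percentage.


Formula: Casting Yield = (W_good / W_total) * 100
Yield = (75 kg / 268 kg) * 100 = 27.9851%

27.9851%


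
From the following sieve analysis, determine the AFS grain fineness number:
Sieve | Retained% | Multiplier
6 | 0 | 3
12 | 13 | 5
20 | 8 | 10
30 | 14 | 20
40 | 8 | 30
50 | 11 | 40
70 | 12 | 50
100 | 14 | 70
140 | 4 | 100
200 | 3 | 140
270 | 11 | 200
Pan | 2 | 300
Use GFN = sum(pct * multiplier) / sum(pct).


Formula: GFN = sum(pct * multiplier) / sum(pct)
sum(pct * multiplier) = 6305
sum(pct) = 100
GFN = 6305 / 100 = 63.05


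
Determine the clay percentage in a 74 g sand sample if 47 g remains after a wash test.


Formula: Clay% = (W_total - W_washed) / W_total * 100
Clay mass = 74 - 47 = 27 g
Clay% = 27 / 74 * 100 = 36.4865%

Final answer: 36.4865%


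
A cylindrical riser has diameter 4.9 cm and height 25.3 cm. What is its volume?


Formula: V = pi * (D/2)^2 * H  (cylinder volume)
Radius = D/2 = 4.9/2 = 2.45 cm
V = pi * 2.45^2 * 25.3 = 477.0925 cm^3

477.0925 cm^3


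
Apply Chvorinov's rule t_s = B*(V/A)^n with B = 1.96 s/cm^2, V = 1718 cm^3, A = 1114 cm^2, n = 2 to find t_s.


Formula: t_s = B * (V/A)^n  (Chvorinov's rule, n=2)
Modulus M = V/A = 1718/1114 = 1.542190 cm
M^2 = 1.542190^2 = 2.378350 cm^2
t_s = 1.96 * 2.378350 = 4.6616 s

Answer: 4.6616 s


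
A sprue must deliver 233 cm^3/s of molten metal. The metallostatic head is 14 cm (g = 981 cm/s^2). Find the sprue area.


Formula: v = sqrt(2*g*h), A = Q/v
Velocity: v = sqrt(2 * 981 * 14) = sqrt(27468) = 165.7347 cm/s
Sprue area: A = Q / v = 233 / 165.7347 = 1.4059 cm^2


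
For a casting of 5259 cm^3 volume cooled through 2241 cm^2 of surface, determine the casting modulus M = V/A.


Formula: Casting Modulus M = V / A
M = 5259 cm^3 / 2241 cm^2 = 2.3467 cm

Answer: 2.3467 cm


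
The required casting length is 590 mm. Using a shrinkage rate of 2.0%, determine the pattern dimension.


Formula: L_pattern = L_casting * (1 + shrinkage_rate/100)
Shrinkage factor = 1 + 2.0/100 = 1.02
L_pattern = 590 mm * 1.02 = 601.8000 mm

Final answer: 601.8000 mm


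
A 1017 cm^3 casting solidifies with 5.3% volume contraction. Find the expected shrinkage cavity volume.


Formula: V_shrink = V_casting * shrinkage_pct / 100
V_shrink = 1017 cm^3 * 5.3 / 100 = 53.9010 cm^3

53.9010 cm^3


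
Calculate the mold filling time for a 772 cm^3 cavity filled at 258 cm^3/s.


Formula: t_fill = V_mold / Q_flow
t = 772 cm^3 / 258 cm^3/s = 2.9922 s

Final answer: 2.9922 s


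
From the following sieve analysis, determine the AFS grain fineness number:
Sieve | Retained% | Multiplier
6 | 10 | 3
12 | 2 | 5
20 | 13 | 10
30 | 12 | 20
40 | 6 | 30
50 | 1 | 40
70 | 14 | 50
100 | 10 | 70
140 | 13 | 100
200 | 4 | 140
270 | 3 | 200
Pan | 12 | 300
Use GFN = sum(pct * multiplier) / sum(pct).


Formula: GFN = sum(pct * multiplier) / sum(pct)
sum(pct * multiplier) = 8090
sum(pct) = 100
GFN = 8090 / 100 = 80.90

Answer: 80.90


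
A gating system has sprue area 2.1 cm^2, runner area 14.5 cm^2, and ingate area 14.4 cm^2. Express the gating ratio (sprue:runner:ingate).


Sprue:Runner:Ingate = 1 : 14.5/2.1 : 14.4/2.1 = 1:6.90:6.86

1:6.90:6.86


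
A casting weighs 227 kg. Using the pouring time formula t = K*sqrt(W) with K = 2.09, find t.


Formula: t = K * sqrt(W)
sqrt(W) = sqrt(227) = 15.06652
t = 2.09 * 15.06652 = 31.4890 s

Final answer: 31.4890 s


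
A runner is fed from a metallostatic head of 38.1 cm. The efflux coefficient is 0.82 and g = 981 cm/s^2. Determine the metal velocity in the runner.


Formula: v = Cd * sqrt(2 * g * h)  (Torricelli with discharge coefficient)
2*g*h = 2 * 981 * 38.1 = 74752.2 cm^2/s^2
sqrt(74752.2) = 273.40849 cm/s
v = 0.82 * 273.40849 = 224.1950 cm/s

Final answer: 224.1950 cm/s


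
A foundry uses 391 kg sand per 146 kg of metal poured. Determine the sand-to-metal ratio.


Formula: Sand-to-Metal Ratio = W_sand / W_metal
Ratio = 391 kg / 146 kg = 2.6781


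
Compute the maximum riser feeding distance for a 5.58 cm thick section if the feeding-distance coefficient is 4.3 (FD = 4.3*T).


Formula: FD = 4.3 * T  (riser feeding-distance rule)
FD = 4.3 * 5.58 cm = 23.9940 cm

Answer: 23.9940 cm


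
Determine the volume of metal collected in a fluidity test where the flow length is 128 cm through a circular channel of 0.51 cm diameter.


Formula: V = pi * (d/2)^2 * L  (cylinder volume)
Radius = 0.51/2 = 0.255 cm
V = pi * 0.255^2 * 128 = 26.1481 cm^3


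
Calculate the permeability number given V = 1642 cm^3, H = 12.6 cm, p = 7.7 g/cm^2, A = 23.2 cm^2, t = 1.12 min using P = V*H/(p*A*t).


Formula: Permeability Number P = (V * H) / (p * A * t)
Numerator: V * H = 1642 * 12.6 = 20689.2
Denominator: p * A * t = 7.7 * 23.2 * 1.12 = 200.0768
P = 20689.2 / 200.0768 = 103.4063

Final answer: 103.4063


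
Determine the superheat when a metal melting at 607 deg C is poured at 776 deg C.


Formula: Superheat = T_pour - T_melt
Superheat = 776 - 607 = 169 deg C

Final answer: 169 deg C


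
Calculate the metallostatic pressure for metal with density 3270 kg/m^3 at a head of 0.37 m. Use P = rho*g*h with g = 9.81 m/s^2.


Formula: P = rho * g * h
rho * g = 3270 * 9.81 = 32078.7 N/m^3
P = 32078.7 * 0.37 = 11869.1190 Pa


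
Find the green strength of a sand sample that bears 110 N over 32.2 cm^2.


Formula: Compressive Strength = Force / Area
Strength = 110 N / 32.2 cm^2 = 3.4161 N/cm^2

Final answer: 3.4161 N/cm^2


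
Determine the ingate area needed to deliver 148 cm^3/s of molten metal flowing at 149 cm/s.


Formula: A_ingate = Q / v  (continuity equation)
A = 148 cm^3/s / 149 cm/s = 0.9933 cm^2

Answer: 0.9933 cm^2


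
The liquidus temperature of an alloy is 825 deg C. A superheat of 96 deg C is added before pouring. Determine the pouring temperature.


Formula: T_pour = T_melt + Superheat
T_pour = 825 + 96 = 921 deg C

921 deg C


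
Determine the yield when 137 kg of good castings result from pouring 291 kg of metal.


Formula: Casting Yield = (W_good / W_total) * 100
Yield = (137 kg / 291 kg) * 100 = 47.0790%

Answer: 47.0790%


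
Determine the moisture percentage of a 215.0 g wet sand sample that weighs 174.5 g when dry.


Formula: MC = (W_wet - W_dry) / W_wet * 100
Water mass = 215.0 - 174.5 = 40.5 g
MC = 40.5 / 215.0 * 100 = 18.8372%

Final answer: 18.8372%


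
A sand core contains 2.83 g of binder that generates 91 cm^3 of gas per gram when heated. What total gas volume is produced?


Formula: V_gas = W_binder * gas_evolution_rate
V = 2.83 g * 91 cm^3/g = 257.5300 cm^3

Answer: 257.5300 cm^3


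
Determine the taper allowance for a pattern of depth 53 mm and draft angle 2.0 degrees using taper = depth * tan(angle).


Formula: taper = depth * tan(draft_angle)
tan(2.0 deg) = 0.0349208
taper = 53 mm * 0.0349208 = 1.8508 mm

Answer: 1.8508 mm


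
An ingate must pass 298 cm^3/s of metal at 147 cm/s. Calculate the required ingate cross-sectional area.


Formula: A_ingate = Q / v  (continuity equation)
A = 298 cm^3/s / 147 cm/s = 2.0272 cm^2


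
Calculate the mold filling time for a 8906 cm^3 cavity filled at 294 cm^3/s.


Formula: t_fill = V_mold / Q_flow
t = 8906 cm^3 / 294 cm^3/s = 30.2925 s

30.2925 s


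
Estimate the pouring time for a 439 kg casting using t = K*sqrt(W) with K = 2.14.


Formula: t = K * sqrt(W)
sqrt(W) = sqrt(439) = 20.95233
t = 2.14 * 20.95233 = 44.8380 s

44.8380 s


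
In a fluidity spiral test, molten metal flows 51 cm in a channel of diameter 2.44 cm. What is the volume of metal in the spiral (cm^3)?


Formula: V = pi * (d/2)^2 * L  (cylinder volume)
Radius = 2.44/2 = 1.22 cm
V = pi * 1.22^2 * 51 = 238.4733 cm^3

Final answer: 238.4733 cm^3


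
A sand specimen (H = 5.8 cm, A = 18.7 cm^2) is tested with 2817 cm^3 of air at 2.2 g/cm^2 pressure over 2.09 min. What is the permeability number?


Formula: Permeability Number P = (V * H) / (p * A * t)
Numerator: V * H = 2817 * 5.8 = 16338.6
Denominator: p * A * t = 2.2 * 18.7 * 2.09 = 85.9826
P = 16338.6 / 85.9826 = 190.0222

Final answer: 190.0222


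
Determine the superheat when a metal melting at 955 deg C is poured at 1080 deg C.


Formula: Superheat = T_pour - T_melt
Superheat = 1080 - 955 = 125 deg C

125 deg C


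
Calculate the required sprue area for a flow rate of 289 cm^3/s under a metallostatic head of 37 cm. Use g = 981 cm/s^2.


Formula: v = sqrt(2*g*h), A = Q/v
Velocity: v = sqrt(2 * 981 * 37) = sqrt(72594) = 269.4327 cm/s
Sprue area: A = Q / v = 289 / 269.4327 = 1.0726 cm^2

1.0726 cm^2


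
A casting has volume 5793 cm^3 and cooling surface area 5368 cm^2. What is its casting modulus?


Formula: Casting Modulus M = V / A
M = 5793 cm^3 / 5368 cm^2 = 1.0792 cm

1.0792 cm


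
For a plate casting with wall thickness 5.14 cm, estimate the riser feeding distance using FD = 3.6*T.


Formula: FD = 3.6 * T  (riser feeding-distance rule)
FD = 3.6 * 5.14 cm = 18.5040 cm

Final answer: 18.5040 cm


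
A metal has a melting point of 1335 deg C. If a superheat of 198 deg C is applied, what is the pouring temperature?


Formula: T_pour = T_melt + Superheat
T_pour = 1335 + 198 = 1533 deg C

Answer: 1533 deg C


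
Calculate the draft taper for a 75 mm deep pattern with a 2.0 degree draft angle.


Formula: taper = depth * tan(draft_angle)
tan(2.0 deg) = 0.0349208
taper = 75 mm * 0.0349208 = 2.6191 mm

Answer: 2.6191 mm


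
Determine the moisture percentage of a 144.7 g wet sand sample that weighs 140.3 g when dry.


Formula: MC = (W_wet - W_dry) / W_wet * 100
Water mass = 144.7 - 140.3 = 4.4 g
MC = 4.4 / 144.7 * 100 = 3.0408%

Final answer: 3.0408%


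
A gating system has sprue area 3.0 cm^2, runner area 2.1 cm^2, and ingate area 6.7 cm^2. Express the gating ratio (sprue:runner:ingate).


Sprue:Runner:Ingate = 1 : 2.1/3.0 : 6.7/3.0 = 1:0.70:2.23

Final answer: 1:0.70:2.23


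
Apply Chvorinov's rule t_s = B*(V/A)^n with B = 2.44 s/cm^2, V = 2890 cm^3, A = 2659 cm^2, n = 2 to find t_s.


Formula: t_s = B * (V/A)^n  (Chvorinov's rule, n=2)
Modulus M = V/A = 2890/2659 = 1.086875 cm
M^2 = 1.086875^2 = 1.181297 cm^2
t_s = 2.44 * 1.181297 = 2.8824 s

Final answer: 2.8824 s


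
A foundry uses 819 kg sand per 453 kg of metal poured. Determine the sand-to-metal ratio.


Formula: Sand-to-Metal Ratio = W_sand / W_metal
Ratio = 819 kg / 453 kg = 1.8079

Answer: 1.8079


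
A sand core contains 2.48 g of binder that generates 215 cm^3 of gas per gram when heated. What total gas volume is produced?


Formula: V_gas = W_binder * gas_evolution_rate
V = 2.48 g * 215 cm^3/g = 533.2000 cm^3

Answer: 533.2000 cm^3


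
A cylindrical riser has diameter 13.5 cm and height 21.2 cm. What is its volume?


Formula: V = pi * (D/2)^2 * H  (cylinder volume)
Radius = D/2 = 13.5/2 = 6.75 cm
V = pi * 6.75^2 * 21.2 = 3034.5429 cm^3


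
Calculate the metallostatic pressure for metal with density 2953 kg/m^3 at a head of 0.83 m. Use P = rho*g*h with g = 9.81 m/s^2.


Formula: P = rho * g * h
rho * g = 2953 * 9.81 = 28968.93 N/m^3
P = 28968.93 * 0.83 = 24044.2119 Pa

Answer: 24044.2119 Pa


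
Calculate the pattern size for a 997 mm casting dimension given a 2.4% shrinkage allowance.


Formula: L_pattern = L_casting * (1 + shrinkage_rate/100)
Shrinkage factor = 1 + 2.4/100 = 1.024
L_pattern = 997 mm * 1.024 = 1020.9280 mm

1020.9280 mm


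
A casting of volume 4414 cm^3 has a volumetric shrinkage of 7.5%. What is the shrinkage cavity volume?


Formula: V_shrink = V_casting * shrinkage_pct / 100
V_shrink = 4414 cm^3 * 7.5 / 100 = 331.0500 cm^3

331.0500 cm^3


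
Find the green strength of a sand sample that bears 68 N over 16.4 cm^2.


Formula: Compressive Strength = Force / Area
Strength = 68 N / 16.4 cm^2 = 4.1463 N/cm^2

Final answer: 4.1463 N/cm^2


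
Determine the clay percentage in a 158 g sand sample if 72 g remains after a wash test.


Formula: Clay% = (W_total - W_washed) / W_total * 100
Clay mass = 158 - 72 = 86 g
Clay% = 86 / 158 * 100 = 54.4304%

54.4304%


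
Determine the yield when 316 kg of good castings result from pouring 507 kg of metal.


Formula: Casting Yield = (W_good / W_total) * 100
Yield = (316 kg / 507 kg) * 100 = 62.3274%

Answer: 62.3274%


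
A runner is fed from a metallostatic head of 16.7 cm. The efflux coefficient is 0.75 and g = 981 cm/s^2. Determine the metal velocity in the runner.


Formula: v = Cd * sqrt(2 * g * h)  (Torricelli with discharge coefficient)
2*g*h = 2 * 981 * 16.7 = 32765.4 cm^2/s^2
sqrt(32765.4) = 181.01215 cm/s
v = 0.75 * 181.01215 = 135.7591 cm/s


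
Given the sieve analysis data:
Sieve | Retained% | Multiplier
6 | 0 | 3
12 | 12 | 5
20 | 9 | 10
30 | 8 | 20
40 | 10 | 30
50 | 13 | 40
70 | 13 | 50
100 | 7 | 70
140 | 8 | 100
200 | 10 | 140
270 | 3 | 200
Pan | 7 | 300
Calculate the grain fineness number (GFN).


Formula: GFN = sum(pct * multiplier) / sum(pct)
sum(pct * multiplier) = 7170
sum(pct) = 100
GFN = 7170 / 100 = 71.70

Final answer: 71.70


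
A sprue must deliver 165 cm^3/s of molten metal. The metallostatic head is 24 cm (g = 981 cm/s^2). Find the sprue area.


Formula: v = sqrt(2*g*h), A = Q/v
Velocity: v = sqrt(2 * 981 * 24) = sqrt(47088) = 216.9977 cm/s
Sprue area: A = Q / v = 165 / 216.9977 = 0.7604 cm^2

0.7604 cm^2


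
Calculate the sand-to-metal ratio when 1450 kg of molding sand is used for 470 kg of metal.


Formula: Sand-to-Metal Ratio = W_sand / W_metal
Ratio = 1450 kg / 470 kg = 3.0851

3.0851


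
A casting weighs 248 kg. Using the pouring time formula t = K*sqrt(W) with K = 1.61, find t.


Formula: t = K * sqrt(W)
sqrt(W) = sqrt(248) = 15.74802
t = 1.61 * 15.74802 = 25.3543 s

Answer: 25.3543 s


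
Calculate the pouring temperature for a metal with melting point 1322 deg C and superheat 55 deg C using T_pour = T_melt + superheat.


Formula: T_pour = T_melt + Superheat
T_pour = 1322 + 55 = 1377 deg C

1377 deg C


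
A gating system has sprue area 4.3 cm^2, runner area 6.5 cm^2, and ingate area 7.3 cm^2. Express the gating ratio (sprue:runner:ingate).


Sprue:Runner:Ingate = 1 : 6.5/4.3 : 7.3/4.3 = 1:1.51:1.70

Answer: 1:1.51:1.70


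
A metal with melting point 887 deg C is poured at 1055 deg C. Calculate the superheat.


Formula: Superheat = T_pour - T_melt
Superheat = 1055 - 887 = 168 deg C


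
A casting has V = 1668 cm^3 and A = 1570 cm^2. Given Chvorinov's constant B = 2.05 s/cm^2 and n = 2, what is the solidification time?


Formula: t_s = B * (V/A)^n  (Chvorinov's rule, n=2)
Modulus M = V/A = 1668/1570 = 1.062420 cm
M^2 = 1.062420^2 = 1.128736 cm^2
t_s = 2.05 * 1.128736 = 2.3139 s


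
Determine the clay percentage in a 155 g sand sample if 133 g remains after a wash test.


Formula: Clay% = (W_total - W_washed) / W_total * 100
Clay mass = 155 - 133 = 22 g
Clay% = 22 / 155 * 100 = 14.1935%


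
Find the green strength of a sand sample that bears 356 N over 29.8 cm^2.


Formula: Compressive Strength = Force / Area
Strength = 356 N / 29.8 cm^2 = 11.9463 N/cm^2

11.9463 N/cm^2


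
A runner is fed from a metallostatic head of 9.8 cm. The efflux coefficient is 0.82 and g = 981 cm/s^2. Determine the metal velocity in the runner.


Formula: v = Cd * sqrt(2 * g * h)  (Torricelli with discharge coefficient)
2*g*h = 2 * 981 * 9.8 = 19227.6 cm^2/s^2
sqrt(19227.6) = 138.66362 cm/s
v = 0.82 * 138.66362 = 113.7042 cm/s

113.7042 cm/s


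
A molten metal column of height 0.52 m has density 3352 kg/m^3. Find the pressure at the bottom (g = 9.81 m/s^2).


Formula: P = rho * g * h
rho * g = 3352 * 9.81 = 32883.12 N/m^3
P = 32883.12 * 0.52 = 17099.2224 Pa

Final answer: 17099.2224 Pa


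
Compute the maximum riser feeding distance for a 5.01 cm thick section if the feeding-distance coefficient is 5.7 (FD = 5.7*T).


Formula: FD = 5.7 * T  (riser feeding-distance rule)
FD = 5.7 * 5.01 cm = 28.5570 cm

Final answer: 28.5570 cm


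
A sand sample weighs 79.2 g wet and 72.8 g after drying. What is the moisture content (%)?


Formula: MC = (W_wet - W_dry) / W_wet * 100
Water mass = 79.2 - 72.8 = 6.4 g
MC = 6.4 / 79.2 * 100 = 8.0808%

Answer: 8.0808%


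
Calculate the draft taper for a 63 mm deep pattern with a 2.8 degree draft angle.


Formula: taper = depth * tan(draft_angle)
tan(2.8 deg) = 0.0489082
taper = 63 mm * 0.0489082 = 3.0812 mm


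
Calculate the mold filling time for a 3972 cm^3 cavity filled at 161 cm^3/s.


Formula: t_fill = V_mold / Q_flow
t = 3972 cm^3 / 161 cm^3/s = 24.6708 s

Answer: 24.6708 s


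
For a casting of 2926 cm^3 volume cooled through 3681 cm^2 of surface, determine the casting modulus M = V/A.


Formula: Casting Modulus M = V / A
M = 2926 cm^3 / 3681 cm^2 = 0.7949 cm

0.7949 cm


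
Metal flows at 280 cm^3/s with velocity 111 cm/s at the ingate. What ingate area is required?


Formula: A_ingate = Q / v  (continuity equation)
A = 280 cm^3/s / 111 cm/s = 2.5225 cm^2

Answer: 2.5225 cm^2


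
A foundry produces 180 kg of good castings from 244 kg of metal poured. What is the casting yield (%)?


Formula: Casting Yield = (W_good / W_total) * 100
Yield = (180 kg / 244 kg) * 100 = 73.7705%

Answer: 73.7705%


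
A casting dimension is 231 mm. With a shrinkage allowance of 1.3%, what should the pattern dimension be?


Formula: L_pattern = L_casting * (1 + shrinkage_rate/100)
Shrinkage factor = 1 + 1.3/100 = 1.013
L_pattern = 231 mm * 1.013 = 234.0030 mm


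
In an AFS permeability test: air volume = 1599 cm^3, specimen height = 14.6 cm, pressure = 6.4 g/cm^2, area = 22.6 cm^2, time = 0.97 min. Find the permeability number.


Formula: Permeability Number P = (V * H) / (p * A * t)
Numerator: V * H = 1599 * 14.6 = 23345.4
Denominator: p * A * t = 6.4 * 22.6 * 0.97 = 140.3008
P = 23345.4 / 140.3008 = 166.3953

166.3953


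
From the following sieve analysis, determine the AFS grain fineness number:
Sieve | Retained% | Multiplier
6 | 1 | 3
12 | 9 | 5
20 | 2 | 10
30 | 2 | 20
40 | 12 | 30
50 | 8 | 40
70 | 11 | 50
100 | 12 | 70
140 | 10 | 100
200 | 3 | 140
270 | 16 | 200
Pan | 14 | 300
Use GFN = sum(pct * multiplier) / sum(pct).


Formula: GFN = sum(pct * multiplier) / sum(pct)
sum(pct * multiplier) = 10998
sum(pct) = 100
GFN = 10998 / 100 = 109.98


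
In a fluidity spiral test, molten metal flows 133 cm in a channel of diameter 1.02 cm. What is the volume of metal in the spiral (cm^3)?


Formula: V = pi * (d/2)^2 * L  (cylinder volume)
Radius = 1.02/2 = 0.51 cm
V = pi * 0.51^2 * 133 = 108.6781 cm^3

Answer: 108.6781 cm^3


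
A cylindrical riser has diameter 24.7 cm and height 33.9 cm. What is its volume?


Formula: V = pi * (D/2)^2 * H  (cylinder volume)
Radius = D/2 = 24.7/2 = 12.35 cm
V = pi * 12.35^2 * 33.9 = 16243.6449 cm^3

16243.6449 cm^3


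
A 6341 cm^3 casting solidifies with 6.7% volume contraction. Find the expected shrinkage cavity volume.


Formula: V_shrink = V_casting * shrinkage_pct / 100
V_shrink = 6341 cm^3 * 6.7 / 100 = 424.8470 cm^3


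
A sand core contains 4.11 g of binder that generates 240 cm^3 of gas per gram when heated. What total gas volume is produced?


Formula: V_gas = W_binder * gas_evolution_rate
V = 4.11 g * 240 cm^3/g = 986.4000 cm^3

Final answer: 986.4000 cm^3


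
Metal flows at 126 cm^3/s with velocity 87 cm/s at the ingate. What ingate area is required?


Formula: A_ingate = Q / v  (continuity equation)
A = 126 cm^3/s / 87 cm/s = 1.4483 cm^2


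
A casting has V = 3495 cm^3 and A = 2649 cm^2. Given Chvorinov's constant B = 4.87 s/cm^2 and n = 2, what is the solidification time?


Formula: t_s = B * (V/A)^n  (Chvorinov's rule, n=2)
Modulus M = V/A = 3495/2649 = 1.319366 cm
M^2 = 1.319366^2 = 1.740727 cm^2
t_s = 4.87 * 1.740727 = 8.4773 s

Answer: 8.4773 s


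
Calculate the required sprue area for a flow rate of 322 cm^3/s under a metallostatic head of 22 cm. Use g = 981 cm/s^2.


Formula: v = sqrt(2*g*h), A = Q/v
Velocity: v = sqrt(2 * 981 * 22) = sqrt(43164) = 207.7595 cm/s
Sprue area: A = Q / v = 322 / 207.7595 = 1.5499 cm^2

Final answer: 1.5499 cm^2


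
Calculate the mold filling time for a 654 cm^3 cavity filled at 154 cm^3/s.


Formula: t_fill = V_mold / Q_flow
t = 654 cm^3 / 154 cm^3/s = 4.2468 s

Final answer: 4.2468 s


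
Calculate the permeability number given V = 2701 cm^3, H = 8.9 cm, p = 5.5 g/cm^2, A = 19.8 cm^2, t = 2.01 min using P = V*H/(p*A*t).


Formula: Permeability Number P = (V * H) / (p * A * t)
Numerator: V * H = 2701 * 8.9 = 24038.9
Denominator: p * A * t = 5.5 * 19.8 * 2.01 = 218.889
P = 24038.9 / 218.889 = 109.8223

Answer: 109.8223


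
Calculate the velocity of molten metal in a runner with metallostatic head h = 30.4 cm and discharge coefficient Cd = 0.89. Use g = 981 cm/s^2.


Formula: v = Cd * sqrt(2 * g * h)  (Torricelli with discharge coefficient)
2*g*h = 2 * 981 * 30.4 = 59644.8 cm^2/s^2
sqrt(59644.8) = 244.22285 cm/s
v = 0.89 * 244.22285 = 217.3583 cm/s

Final answer: 217.3583 cm/s


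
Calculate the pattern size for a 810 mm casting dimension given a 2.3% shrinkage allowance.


Formula: L_pattern = L_casting * (1 + shrinkage_rate/100)
Shrinkage factor = 1 + 2.3/100 = 1.023
L_pattern = 810 mm * 1.023 = 828.6300 mm

Answer: 828.6300 mm


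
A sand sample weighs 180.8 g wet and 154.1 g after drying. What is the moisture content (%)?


Formula: MC = (W_wet - W_dry) / W_wet * 100
Water mass = 180.8 - 154.1 = 26.7 g
MC = 26.7 / 180.8 * 100 = 14.7677%

Answer: 14.7677%


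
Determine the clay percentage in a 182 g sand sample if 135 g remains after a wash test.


Formula: Clay% = (W_total - W_washed) / W_total * 100
Clay mass = 182 - 135 = 47 g
Clay% = 47 / 182 * 100 = 25.8242%

Final answer: 25.8242%


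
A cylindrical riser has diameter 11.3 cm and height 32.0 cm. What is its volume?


Formula: V = pi * (D/2)^2 * H  (cylinder volume)
Radius = D/2 = 11.3/2 = 5.65 cm
V = pi * 5.65^2 * 32.0 = 3209.1997 cm^3

3209.1997 cm^3


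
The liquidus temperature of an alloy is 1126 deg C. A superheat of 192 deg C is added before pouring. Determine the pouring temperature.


Formula: T_pour = T_melt + Superheat
T_pour = 1126 + 192 = 1318 deg C

1318 deg C


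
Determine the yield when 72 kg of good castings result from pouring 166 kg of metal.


Formula: Casting Yield = (W_good / W_total) * 100
Yield = (72 kg / 166 kg) * 100 = 43.3735%

Answer: 43.3735%


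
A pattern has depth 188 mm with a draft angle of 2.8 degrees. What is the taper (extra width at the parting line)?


Formula: taper = depth * tan(draft_angle)
tan(2.8 deg) = 0.0489082
taper = 188 mm * 0.0489082 = 9.1947 mm

Final answer: 9.1947 mm


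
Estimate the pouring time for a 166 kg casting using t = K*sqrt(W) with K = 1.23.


Formula: t = K * sqrt(W)
sqrt(W) = sqrt(166) = 12.88410
t = 1.23 * 12.88410 = 15.8474 s

Final answer: 15.8474 s


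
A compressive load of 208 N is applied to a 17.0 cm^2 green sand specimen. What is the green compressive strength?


Formula: Compressive Strength = Force / Area
Strength = 208 N / 17.0 cm^2 = 12.2353 N/cm^2

12.2353 N/cm^2


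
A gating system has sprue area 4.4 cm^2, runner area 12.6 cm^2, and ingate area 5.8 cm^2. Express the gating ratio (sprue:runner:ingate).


Sprue:Runner:Ingate = 1 : 12.6/4.4 : 5.8/4.4 = 1:2.86:1.32


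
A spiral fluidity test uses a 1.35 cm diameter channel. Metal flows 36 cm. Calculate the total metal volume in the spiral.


Formula: V = pi * (d/2)^2 * L  (cylinder volume)
Radius = 1.35/2 = 0.675 cm
V = pi * 0.675^2 * 36 = 51.5300 cm^3

Answer: 51.5300 cm^3


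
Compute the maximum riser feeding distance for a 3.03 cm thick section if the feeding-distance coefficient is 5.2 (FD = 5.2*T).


Formula: FD = 5.2 * T  (riser feeding-distance rule)
FD = 5.2 * 3.03 cm = 15.7560 cm


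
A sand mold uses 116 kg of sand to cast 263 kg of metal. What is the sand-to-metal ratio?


Formula: Sand-to-Metal Ratio = W_sand / W_metal
Ratio = 116 kg / 263 kg = 0.4411

0.4411


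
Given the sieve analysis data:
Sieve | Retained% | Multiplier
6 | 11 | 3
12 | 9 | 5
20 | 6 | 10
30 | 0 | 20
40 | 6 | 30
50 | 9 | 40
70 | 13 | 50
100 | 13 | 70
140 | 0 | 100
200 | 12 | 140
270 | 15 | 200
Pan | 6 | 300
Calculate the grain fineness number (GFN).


Formula: GFN = sum(pct * multiplier) / sum(pct)
sum(pct * multiplier) = 8718
sum(pct) = 100
GFN = 8718 / 100 = 87.18

87.18


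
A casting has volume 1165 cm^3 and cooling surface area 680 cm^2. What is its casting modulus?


Formula: Casting Modulus M = V / A
M = 1165 cm^3 / 680 cm^2 = 1.7132 cm


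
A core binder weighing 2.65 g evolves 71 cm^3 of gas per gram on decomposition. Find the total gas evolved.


Formula: V_gas = W_binder * gas_evolution_rate
V = 2.65 g * 71 cm^3/g = 188.1500 cm^3

188.1500 cm^3


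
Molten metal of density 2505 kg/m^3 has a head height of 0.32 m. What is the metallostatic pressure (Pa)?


Formula: P = rho * g * h
rho * g = 2505 * 9.81 = 24574.05 N/m^3
P = 24574.05 * 0.32 = 7863.6960 Pa

Answer: 7863.6960 Pa
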